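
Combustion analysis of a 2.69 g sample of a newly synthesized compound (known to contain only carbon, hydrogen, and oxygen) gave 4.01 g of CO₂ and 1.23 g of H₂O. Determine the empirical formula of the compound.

C2H3O2

mol C = 4.01 g CO₂ ÷ 44.009 g/mol = 0.09112 mol
mol H = 2 × 1.23 g H₂O ÷ 18.015 g/mol = 0.1366 mol
mass O = 2.69 − (1.094 + 0.1376) = 1.458 g → mol O = 1.458 ÷ 15.999 = 0.09113 mol
Divide by the smallest (0.09112 mol): C 1.000, H 1.499, O 1.000
Multiplying each by 2 gives whole numbers: C 2.00, H 3.00, O 2.00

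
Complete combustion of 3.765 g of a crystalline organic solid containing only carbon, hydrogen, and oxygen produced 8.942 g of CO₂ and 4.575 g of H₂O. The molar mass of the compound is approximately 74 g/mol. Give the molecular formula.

C4H10O

mol C = 8.942 g CO₂ ÷ 44.009 g/mol = 0.20319 mol
mol H = 2 × 4.575 g H₂O ÷ 18.015 g/mol = 0.50791 mol
mass O = 3.765 − (2.4405 + 0.51197) = 0.81256 g → mol O = 0.81256 ÷ 15.999 = 0.050788 mol
Divide by the smallest (0.050788 mol): C 4.001, H 10.001, O 1.000
Empirical formula: C4H10O
Empirical-formula mass = 74.12 g/mol; 74 ÷ 74.12 ≈ 1, so the molecular formula is C4H10O.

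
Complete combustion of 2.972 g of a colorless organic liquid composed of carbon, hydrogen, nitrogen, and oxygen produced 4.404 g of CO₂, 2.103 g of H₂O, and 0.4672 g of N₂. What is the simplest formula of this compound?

mol C = 4.404 g CO₂ ÷ 44.009 g/mol = 0.10007 mol
mol H = 2 × 2.103 g H₂O ÷ 18.015 g/mol = 0.23347 mol
mol N = 2 × 0.4672 g N₂ ÷ 28.014 g/mol = 0.033355 mol
mass O = 2.972 − (1.2019 + 0.23534 + 0.46720) = 1.0675 g → mol O = 1.0675 ÷ 15.999 = 0.066724 mol
Divide by the smallest (0.033355 mol): C 3.000, H 7.000, N 1.000, O 2.000

C3H7NO2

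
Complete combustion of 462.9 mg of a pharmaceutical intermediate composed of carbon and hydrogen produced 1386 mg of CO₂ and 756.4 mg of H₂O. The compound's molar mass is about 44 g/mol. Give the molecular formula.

C3H8

mol C = 1.386 g CO₂ ÷ 44.009 g/mol = 0.031494 mol
mol H = 2 × 0.7564 g H₂O ÷ 18.015 g/mol = 0.083974 mol
Divide by the smallest (0.031494 mol): C 1.000, H 2.666
Multiplying each by 3 gives whole numbers: C 3.00, H 8.00
Empirical formula: C3H8
Empirical-formula mass = 44.10 g/mol; 44 ÷ 44.10 ≈ 1, so the molecular formula is C3H8.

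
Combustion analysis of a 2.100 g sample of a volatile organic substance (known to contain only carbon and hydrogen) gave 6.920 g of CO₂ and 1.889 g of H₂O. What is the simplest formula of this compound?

C3H4

mol C = 6.920 g CO₂ ÷ 44.009 g/mol = 0.15724 mol
mol H = 2 × 1.889 g H₂O ÷ 18.015 g/mol = 0.20971 mol
Divide by the smallest (0.15724 mol): C 1.000, H 1.334
Multiplying each by 3 gives whole numbers: C 3.00, H 4.00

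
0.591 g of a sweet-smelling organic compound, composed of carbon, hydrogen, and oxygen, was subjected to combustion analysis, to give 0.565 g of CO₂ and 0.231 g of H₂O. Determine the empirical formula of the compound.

mol C = 0.565 g CO₂ ÷ 44.009 g/mol = 0.01284 mol
mol H = 2 × 0.231 g H₂O ÷ 18.015 g/mol = 0.02565 mol
mass O = 0.591 − (0.1542 + 0.02585) = 0.4109 g → mol O = 0.4109 ÷ 15.999 = 0.02569 mol
Divide by the smallest (0.01284 mol): C 1.000, H 1.998, O 2.001

CH2O2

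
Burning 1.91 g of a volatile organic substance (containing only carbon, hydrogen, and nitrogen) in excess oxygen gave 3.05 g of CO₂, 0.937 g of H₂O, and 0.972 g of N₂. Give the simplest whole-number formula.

C2H3N2

mol C = 3.05 g CO₂ ÷ 44.009 g/mol = 0.06930 mol
mol H = 2 × 0.937 g H₂O ÷ 18.015 g/mol = 0.1040 mol
mol N = 2 × 0.972 g N₂ ÷ 28.014 g/mol = 0.06939 mol
Divide by the smallest (0.06930 mol): C 1.000, H 1.501, N 1.001
Multiplying each by 2 gives whole numbers: C 2.00, H 3.00, N 2.00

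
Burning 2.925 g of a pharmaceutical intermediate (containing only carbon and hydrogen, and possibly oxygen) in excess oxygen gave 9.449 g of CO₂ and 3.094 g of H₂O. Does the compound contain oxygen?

no

mol C = 9.449 g CO₂ ÷ 44.009 g/mol = 0.21471 mol
mol H = 2 × 3.094 g H₂O ÷ 18.015 g/mol = 0.34349 mol
C and H together account for 2.9251 g — essentially the entire 2.925 g sample — so the compound contains no oxygen.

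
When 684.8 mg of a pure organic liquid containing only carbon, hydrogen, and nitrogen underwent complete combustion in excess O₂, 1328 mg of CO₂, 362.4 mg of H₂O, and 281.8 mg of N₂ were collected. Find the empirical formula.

C3H4N2

mol C = 1.328 g CO₂ ÷ 44.009 g/mol = 0.030176 mol
mol H = 2 × 0.3624 g H₂O ÷ 18.015 g/mol = 0.040233 mol
mol N = 2 × 0.2818 g N₂ ÷ 28.014 g/mol = 0.020119 mol
Divide by the smallest (0.020119 mol): C 1.500, H 2.000, N 1.000
Multiplying each by 2 gives whole numbers: C 3.00, H 4.00, N 2.00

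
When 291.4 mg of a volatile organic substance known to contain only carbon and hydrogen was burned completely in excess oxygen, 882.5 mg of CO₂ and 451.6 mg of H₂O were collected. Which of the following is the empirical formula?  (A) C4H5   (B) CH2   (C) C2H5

(C) C2H5

mol C = 0.8825 g CO₂ ÷ 44.009 g/mol = 0.020053 mol
mol H = 2 × 0.4516 g H₂O ÷ 18.015 g/mol = 0.050136 mol
Divide by the smallest (0.020053 mol): C 1.000, H 2.500
Multiplying each by 2 gives whole numbers: C 2.00, H 5.00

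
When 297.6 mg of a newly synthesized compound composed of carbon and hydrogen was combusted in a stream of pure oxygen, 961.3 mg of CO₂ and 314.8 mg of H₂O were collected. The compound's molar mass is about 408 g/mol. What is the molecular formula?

C30H48

mol C = 0.9613 g CO₂ ÷ 44.009 g/mol = 0.021843 mol
mol H = 2 × 0.3148 g H₂O ÷ 18.015 g/mol = 0.034949 mol
Divide by the smallest (0.021843 mol): C 1.000, H 1.600
Multiplying each by 5 gives whole numbers: C 5.00, H 8.00
Empirical formula: C5H8
Empirical-formula mass = 68.12 g/mol; 408 ÷ 68.12 ≈ 6, so the molecular formula is C30H48.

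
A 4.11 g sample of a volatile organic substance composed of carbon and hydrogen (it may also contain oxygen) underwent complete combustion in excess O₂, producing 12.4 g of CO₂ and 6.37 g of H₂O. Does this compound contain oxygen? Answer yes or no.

mol C = 12.4 g CO₂ ÷ 44.009 g/mol = 0.2818 mol
mol H = 2 × 6.37 g H₂O ÷ 18.015 g/mol = 0.7072 mol
C and H together account for 4.097 g — essentially the entire 4.11 g sample — so the compound contains no oxygen.

no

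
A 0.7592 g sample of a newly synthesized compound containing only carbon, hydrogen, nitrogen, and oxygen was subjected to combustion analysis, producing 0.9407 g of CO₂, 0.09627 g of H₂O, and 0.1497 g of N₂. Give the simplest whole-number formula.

C2HNO2

mol C = 0.9407 g CO₂ ÷ 44.009 g/mol = 0.021375 mol
mol H = 2 × 0.09627 g H₂O ÷ 18.015 g/mol = 0.010688 mol
mol N = 2 × 0.1497 g N₂ ÷ 28.014 g/mol = 0.010688 mol
mass O = 0.7592 − (0.25674 + 0.010773 + 0.14970) = 0.34199 g → mol O = 0.34199 ÷ 15.999 = 0.021376 mol
Divide by the smallest (0.010688 mol): C 2.000, H 1.000, N 1.000, O 2.000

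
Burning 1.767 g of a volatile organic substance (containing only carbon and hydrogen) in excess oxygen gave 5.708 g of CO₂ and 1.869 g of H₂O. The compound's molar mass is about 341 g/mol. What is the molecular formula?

mol C = 5.708 g CO₂ ÷ 44.009 g/mol = 0.12970 mol
mol H = 2 × 1.869 g H₂O ÷ 18.015 g/mol = 0.20749 mol
Divide by the smallest (0.12970 mol): C 1.000, H 1.600
Multiplying each by 5 gives whole numbers: C 5.00, H 8.00
Empirical formula: C5H8
Empirical-formula mass = 68.12 g/mol; 341 ÷ 68.12 ≈ 5, so the molecular formula is C25H40.

C25H40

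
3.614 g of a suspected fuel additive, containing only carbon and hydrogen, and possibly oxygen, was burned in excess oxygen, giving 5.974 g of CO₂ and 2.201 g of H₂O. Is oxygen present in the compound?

yes

mol C = 5.974 g CO₂ ÷ 44.009 g/mol = 0.13574 mol
mol H = 2 × 2.201 g H₂O ÷ 18.015 g/mol = 0.24435 mol
C and H account for only 1.8767 g of the 3.614 g sample; the remaining 1.7373 g must be oxygen.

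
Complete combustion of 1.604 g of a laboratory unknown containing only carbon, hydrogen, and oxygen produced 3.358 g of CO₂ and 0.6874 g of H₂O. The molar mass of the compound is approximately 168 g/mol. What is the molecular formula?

C8H8O4

mol C = 3.358 g CO₂ ÷ 44.009 g/mol = 0.076303 mol
mol H = 2 × 0.6874 g H₂O ÷ 18.015 g/mol = 0.076314 mol
mass O = 1.604 − (0.91647 + 0.076925) = 0.61061 g → mol O = 0.61061 ÷ 15.999 = 0.038165 mol
Divide by the smallest (0.038165 mol): C 1.999, H 2.000, O 1.000
Empirical formula: C2H2O
Empirical-formula mass = 42.04 g/mol; 168 ÷ 42.04 ≈ 4, so the molecular formula is C8H8O4.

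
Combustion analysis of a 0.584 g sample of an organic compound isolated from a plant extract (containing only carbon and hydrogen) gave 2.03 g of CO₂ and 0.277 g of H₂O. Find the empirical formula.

mol C = 2.03 g CO₂ ÷ 44.009 g/mol = 0.04613 mol
mol H = 2 × 0.277 g H₂O ÷ 18.015 g/mol = 0.03075 mol
Divide by the smallest (0.03075 mol): C 1.500, H 1.000
Multiplying each by 2 gives whole numbers: C 3.00, H 2.00

C3H2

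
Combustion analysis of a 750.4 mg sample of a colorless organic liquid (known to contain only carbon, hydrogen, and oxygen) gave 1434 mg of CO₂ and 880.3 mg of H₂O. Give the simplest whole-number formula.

C2H6O

mol C = 1.434 g CO₂ ÷ 44.009 g/mol = 0.032584 mol
mol H = 2 × 0.8803 g H₂O ÷ 18.015 g/mol = 0.097730 mol
mass O = 0.7504 − (0.39137 + 0.098512) = 0.26052 g → mol O = 0.26052 ÷ 15.999 = 0.016283 mol
Divide by the smallest (0.016283 mol): C 2.001, H 6.002, O 1.000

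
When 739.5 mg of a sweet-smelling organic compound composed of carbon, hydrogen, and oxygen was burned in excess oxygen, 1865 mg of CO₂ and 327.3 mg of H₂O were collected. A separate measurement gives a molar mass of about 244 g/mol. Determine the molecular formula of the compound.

C14H12O4

mol C = 1.865 g CO₂ ÷ 44.009 g/mol = 0.042378 mol
mol H = 2 × 0.3273 g H₂O ÷ 18.015 g/mol = 0.036336 mol
mass O = 0.7395 − (0.50900 + 0.036627) = 0.19387 g → mol O = 0.19387 ÷ 15.999 = 0.012118 mol
Divide by the smallest (0.012118 mol): C 3.497, H 2.999, O 1.000
Multiplying each by 2 gives whole numbers: C 6.99, H 6.00, O 2.00
Empirical formula: C7H6O2
Empirical-formula mass = 122.12 g/mol; 244 ÷ 122.12 ≈ 2, so the molecular formula is C14H12O4.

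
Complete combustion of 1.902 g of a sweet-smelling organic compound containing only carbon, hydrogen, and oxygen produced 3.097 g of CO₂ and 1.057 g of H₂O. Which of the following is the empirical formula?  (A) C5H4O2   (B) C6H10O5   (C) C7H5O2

mol C = 3.097 g CO₂ ÷ 44.009 g/mol = 0.070372 mol
mol H = 2 × 1.057 g H₂O ÷ 18.015 g/mol = 0.11735 mol
mass O = 1.902 − (0.84524 + 0.11829) = 0.93848 g → mol O = 0.93848 ÷ 15.999 = 0.058658 mol
Divide by the smallest (0.058658 mol): C 1.200, H 2.001, O 1.000
Multiplying each by 5 gives whole numbers: C 6.00, H 10.00, O 5.00

(B) C6H10O5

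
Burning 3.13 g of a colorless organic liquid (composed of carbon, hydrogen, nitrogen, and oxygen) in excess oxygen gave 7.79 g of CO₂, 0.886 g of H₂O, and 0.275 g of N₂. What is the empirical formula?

C9H5NO2

mol C = 7.79 g CO₂ ÷ 44.009 g/mol = 0.1770 mol
mol H = 2 × 0.886 g H₂O ÷ 18.015 g/mol = 0.09836 mol
mol N = 2 × 0.275 g N₂ ÷ 28.014 g/mol = 0.01963 mol
mass O = 3.13 − (2.126 + 0.09915 + 0.2750) = 0.6298 g → mol O = 0.6298 ÷ 15.999 = 0.03936 mol
Divide by the smallest (0.01963 mol): C 9.016, H 5.010, N 1.000, O 2.005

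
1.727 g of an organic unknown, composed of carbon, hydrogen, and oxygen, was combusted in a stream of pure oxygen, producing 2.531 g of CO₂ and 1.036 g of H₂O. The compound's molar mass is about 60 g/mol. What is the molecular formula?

mol C = 2.531 g CO₂ ÷ 44.009 g/mol = 0.057511 mol
mol H = 2 × 1.036 g H₂O ÷ 18.015 g/mol = 0.11502 mol
mass O = 1.727 − (0.69076 + 0.11594) = 0.92030 g → mol O = 0.92030 ÷ 15.999 = 0.057522 mol
Divide by the smallest (0.057511 mol): C 1.000, H 2.000, O 1.000
Empirical formula: CH2O
Empirical-formula mass = 30.03 g/mol; 60 ÷ 30.03 ≈ 2, so the molecular formula is C2H4O2.

C2H4O2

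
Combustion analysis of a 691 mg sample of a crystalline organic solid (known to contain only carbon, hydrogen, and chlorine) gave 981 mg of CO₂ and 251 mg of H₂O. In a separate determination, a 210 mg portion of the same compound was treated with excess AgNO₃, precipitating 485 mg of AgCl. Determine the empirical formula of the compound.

C4H5Cl2

mol C = 0.981 g CO₂ ÷ 44.009 g/mol = 0.02229 mol
mol H = 2 × 0.251 g H₂O ÷ 18.015 g/mol = 0.02787 mol
From the AgCl data: mol Cl per gram of compound = (0.485 ÷ 143.318) ÷ 0.210 = 0.01611 mol/g, so in the 0.691 g combustion sample mol Cl = 0.01114 mol
Divide by the smallest (0.01114 mol): C 2.002, H 2.502, Cl 1.000
Multiplying each by 2 gives whole numbers: C 4.00, H 5.00, Cl 2.00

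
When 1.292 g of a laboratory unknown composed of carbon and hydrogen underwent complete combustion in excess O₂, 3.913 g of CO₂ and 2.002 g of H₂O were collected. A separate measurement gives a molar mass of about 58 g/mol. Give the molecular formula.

C4H10

mol C = 3.913 g CO₂ ÷ 44.009 g/mol = 0.088914 mol
mol H = 2 × 2.002 g H₂O ÷ 18.015 g/mol = 0.22226 mol
Divide by the smallest (0.088914 mol): C 1.000, H 2.500
Multiplying each by 2 gives whole numbers: C 2.00, H 5.00
Empirical formula: C2H5
Empirical-formula mass = 29.06 g/mol; 58 ÷ 29.06 ≈ 2, so the molecular formula is C4H10.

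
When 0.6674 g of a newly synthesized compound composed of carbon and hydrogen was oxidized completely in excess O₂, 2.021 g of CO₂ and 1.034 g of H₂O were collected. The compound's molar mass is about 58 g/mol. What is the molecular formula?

C4H10

mol C = 2.021 g CO₂ ÷ 44.009 g/mol = 0.045922 mol
mol H = 2 × 1.034 g H₂O ÷ 18.015 g/mol = 0.11479 mol
Divide by the smallest (0.045922 mol): C 1.000, H 2.500
Multiplying each by 2 gives whole numbers: C 2.00, H 5.00
Empirical formula: C2H5
Empirical-formula mass = 29.06 g/mol; 58 ÷ 29.06 ≈ 2, so the molecular formula is C4H10.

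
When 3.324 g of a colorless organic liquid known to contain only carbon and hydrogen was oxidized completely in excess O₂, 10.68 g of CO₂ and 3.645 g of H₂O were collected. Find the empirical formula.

mol C = 10.68 g CO₂ ÷ 44.009 g/mol = 0.24268 mol
mol H = 2 × 3.645 g H₂O ÷ 18.015 g/mol = 0.40466 mol
Divide by the smallest (0.24268 mol): C 1.000, H 1.667
Multiplying each by 3 gives whole numbers: C 3.00, H 5.00

C3H5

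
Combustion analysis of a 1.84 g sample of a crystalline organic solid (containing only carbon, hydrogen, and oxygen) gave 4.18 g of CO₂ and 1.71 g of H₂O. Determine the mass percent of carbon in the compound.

mol C = 4.18 g CO₂ ÷ 44.009 g/mol = 0.09498 mol
mol H = 2 × 1.71 g H₂O ÷ 18.015 g/mol = 0.1898 mol
mass O = 1.84 − (1.141 + 0.1914) = 0.5078 g → mol O = 0.5078 ÷ 15.999 = 0.03174 mol
mass % C = 1.141 g ÷ 1.84 g × 100%

62.0%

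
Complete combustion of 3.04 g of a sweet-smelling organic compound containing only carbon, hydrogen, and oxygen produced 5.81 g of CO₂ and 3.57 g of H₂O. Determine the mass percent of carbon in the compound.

mol C = 5.81 g CO₂ ÷ 44.009 g/mol = 0.1320 mol
mol H = 2 × 3.57 g H₂O ÷ 18.015 g/mol = 0.3963 mol
mass O = 3.04 − (1.586 + 0.3995) = 1.055 g → mol O = 1.055 ÷ 15.999 = 0.06593 mol
mass % C = 1.586 g ÷ 3.04 g × 100%

52.2%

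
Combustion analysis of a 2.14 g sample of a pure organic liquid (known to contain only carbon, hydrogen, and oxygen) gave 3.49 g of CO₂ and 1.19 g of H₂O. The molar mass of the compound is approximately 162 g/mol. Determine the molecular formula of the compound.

mol C = 3.49 g CO₂ ÷ 44.009 g/mol = 0.07930 mol
mol H = 2 × 1.19 g H₂O ÷ 18.015 g/mol = 0.1321 mol
mass O = 2.14 − (0.9525 + 0.1332) = 1.054 g → mol O = 1.054 ÷ 15.999 = 0.06590 mol
Divide by the smallest (0.06590 mol): C 1.203, H 2.005, O 1.000
Multiplying each by 5 gives whole numbers: C 6.02, H 10.02, O 5.00
Empirical formula: C6H10O5
Empirical-formula mass = 162.14 g/mol; 162 ÷ 162.14 ≈ 1, so the molecular formula is C6H10O5.

C6H10O5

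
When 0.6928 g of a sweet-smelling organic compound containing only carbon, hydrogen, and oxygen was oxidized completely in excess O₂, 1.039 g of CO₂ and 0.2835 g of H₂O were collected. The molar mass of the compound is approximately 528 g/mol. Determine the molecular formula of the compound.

C18H24O18

mol C = 1.039 g CO₂ ÷ 44.009 g/mol = 0.023609 mol
mol H = 2 × 0.2835 g H₂O ÷ 18.015 g/mol = 0.031474 mol
mass O = 0.6928 − (0.28357 + 0.031726) = 0.37751 g → mol O = 0.37751 ÷ 15.999 = 0.023596 mol
Divide by the smallest (0.023596 mol): C 1.001, H 1.334, O 1.000
Multiplying each by 3 gives whole numbers: C 3.00, H 4.00, O 3.00
Empirical formula: C3H4O3
Empirical-formula mass = 88.06 g/mol; 528 ÷ 88.06 ≈ 6, so the molecular formula is C18H24O18.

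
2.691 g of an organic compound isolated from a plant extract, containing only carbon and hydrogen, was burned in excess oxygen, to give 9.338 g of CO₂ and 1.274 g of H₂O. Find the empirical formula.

mol C = 9.338 g CO₂ ÷ 44.009 g/mol = 0.21218 mol
mol H = 2 × 1.274 g H₂O ÷ 18.015 g/mol = 0.14144 mol
Divide by the smallest (0.14144 mol): C 1.500, H 1.000
Multiplying each by 2 gives whole numbers: C 3.00, H 2.00

C3H2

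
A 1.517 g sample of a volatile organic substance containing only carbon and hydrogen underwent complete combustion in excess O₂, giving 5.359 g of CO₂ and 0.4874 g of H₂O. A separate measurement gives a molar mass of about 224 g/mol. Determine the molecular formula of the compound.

C18H8

mol C = 5.359 g CO₂ ÷ 44.009 g/mol = 0.12177 mol
mol H = 2 × 0.4874 g H₂O ÷ 18.015 g/mol = 0.054110 mol
Divide by the smallest (0.054110 mol): C 2.250, H 1.000
Multiplying each by 4 gives whole numbers: C 9.00, H 4.00
Empirical formula: C9H4
Empirical-formula mass = 112.13 g/mol; 224 ÷ 112.13 ≈ 2, so the molecular formula is C18H8.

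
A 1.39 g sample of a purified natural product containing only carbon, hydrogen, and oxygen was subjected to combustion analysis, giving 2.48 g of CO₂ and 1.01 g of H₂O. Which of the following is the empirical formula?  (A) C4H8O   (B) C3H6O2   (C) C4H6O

mol C = 2.48 g CO₂ ÷ 44.009 g/mol = 0.05635 mol
mol H = 2 × 1.01 g H₂O ÷ 18.015 g/mol = 0.1121 mol
mass O = 1.39 − (0.6768 + 0.1130) = 0.6001 g → mol O = 0.6001 ÷ 15.999 = 0.03751 mol
Divide by the smallest (0.03751 mol): C 1.502, H 2.989, O 1.000
Multiplying each by 2 gives whole numbers: C 3.00, H 5.98, O 2.00

(B) C3H6O2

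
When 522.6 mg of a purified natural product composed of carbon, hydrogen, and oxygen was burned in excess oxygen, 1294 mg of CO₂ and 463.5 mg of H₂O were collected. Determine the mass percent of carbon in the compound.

mol C = 1.294 g CO₂ ÷ 44.009 g/mol = 0.029403 mol
mol H = 2 × 0.4635 g H₂O ÷ 18.015 g/mol = 0.051457 mol
mass O = 0.5226 − (0.35316 + 0.051869) = 0.11757 g → mol O = 0.11757 ÷ 15.999 = 0.0073486 mol
mass % C = 0.35316 g ÷ 0.5226 g × 100%

67.58%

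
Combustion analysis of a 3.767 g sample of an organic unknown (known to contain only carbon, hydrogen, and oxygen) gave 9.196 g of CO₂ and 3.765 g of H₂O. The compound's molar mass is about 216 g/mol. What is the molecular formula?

C12H24O3

mol C = 9.196 g CO₂ ÷ 44.009 g/mol = 0.20896 mol
mol H = 2 × 3.765 g H₂O ÷ 18.015 g/mol = 0.41799 mol
mass O = 3.767 − (2.5098 + 0.42133) = 0.83589 g → mol O = 0.83589 ÷ 15.999 = 0.052246 mol
Divide by the smallest (0.052246 mol): C 3.999, H 8.000, O 1.000
Empirical formula: C4H8O
Empirical-formula mass = 72.11 g/mol; 216 ÷ 72.11 ≈ 3, so the molecular formula is C12H24O3.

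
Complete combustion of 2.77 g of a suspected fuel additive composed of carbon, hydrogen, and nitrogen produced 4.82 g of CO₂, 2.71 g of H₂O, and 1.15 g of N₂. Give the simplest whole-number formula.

mol C = 4.82 g CO₂ ÷ 44.009 g/mol = 0.1095 mol
mol H = 2 × 2.71 g H₂O ÷ 18.015 g/mol = 0.3009 mol
mol N = 2 × 1.15 g N₂ ÷ 28.014 g/mol = 0.08210 mol
Divide by the smallest (0.08210 mol): C 1.334, H 3.664, N 1.000
Multiplying each by 3 gives whole numbers: C 4.00, H 10.99, N 3.00

C4H11N3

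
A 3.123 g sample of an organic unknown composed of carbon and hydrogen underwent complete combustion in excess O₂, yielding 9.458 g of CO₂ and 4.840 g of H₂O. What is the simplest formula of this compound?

C2H5

mol C = 9.458 g CO₂ ÷ 44.009 g/mol = 0.21491 mol
mol H = 2 × 4.840 g H₂O ÷ 18.015 g/mol = 0.53733 mol
Divide by the smallest (0.21491 mol): C 1.000, H 2.500
Multiplying each by 2 gives whole numbers: C 2.00, H 5.00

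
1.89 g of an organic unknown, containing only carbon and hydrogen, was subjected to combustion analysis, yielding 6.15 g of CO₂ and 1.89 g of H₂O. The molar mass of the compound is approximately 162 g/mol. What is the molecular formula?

mol C = 6.15 g CO₂ ÷ 44.009 g/mol = 0.1397 mol
mol H = 2 × 1.89 g H₂O ÷ 18.015 g/mol = 0.2098 mol
Divide by the smallest (0.1397 mol): C 1.000, H 1.501
Multiplying each by 2 gives whole numbers: C 2.00, H 3.00
Empirical formula: C2H3
Empirical-formula mass = 27.05 g/mol; 162 ÷ 27.05 ≈ 6, so the molecular formula is C12H18.

C12H18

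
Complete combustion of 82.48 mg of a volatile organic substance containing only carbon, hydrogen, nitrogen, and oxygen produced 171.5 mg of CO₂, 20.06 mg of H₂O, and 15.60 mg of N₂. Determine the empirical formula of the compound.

C7H4N2O2

mol C = 0.1715 g CO₂ ÷ 44.009 g/mol = 0.0038969 mol
mol H = 2 × 0.02006 g H₂O ÷ 18.015 g/mol = 0.0022270 mol
mol N = 2 × 0.01560 g N₂ ÷ 28.014 g/mol = 0.0011137 mol
mass O = 0.08248 − (0.046806 + 0.0022448 + 0.015600) = 0.017829 g → mol O = 0.017829 ÷ 15.999 = 0.0011144 mol
Divide by the smallest (0.0011137 mol): C 3.499, H 2.000, N 1.000, O 1.001
Multiplying each by 2 gives whole numbers: C 7.00, H 4.00, N 2.00, O 2.00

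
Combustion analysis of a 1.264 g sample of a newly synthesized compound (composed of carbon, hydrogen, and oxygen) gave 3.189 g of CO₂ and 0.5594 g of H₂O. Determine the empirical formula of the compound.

C7H6O2

mol C = 3.189 g CO₂ ÷ 44.009 g/mol = 0.072462 mol
mol H = 2 × 0.5594 g H₂O ÷ 18.015 g/mol = 0.062104 mol
mass O = 1.264 − (0.87035 + 0.062601) = 0.33105 g → mol O = 0.33105 ÷ 15.999 = 0.020692 mol
Divide by the smallest (0.020692 mol): C 3.502, H 3.001, O 1.000
Multiplying each by 2 gives whole numbers: C 7.00, H 6.00, O 2.00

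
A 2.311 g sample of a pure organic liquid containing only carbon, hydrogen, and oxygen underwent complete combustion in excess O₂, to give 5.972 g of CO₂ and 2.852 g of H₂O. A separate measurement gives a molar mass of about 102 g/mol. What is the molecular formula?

mol C = 5.972 g CO₂ ÷ 44.009 g/mol = 0.13570 mol
mol H = 2 × 2.852 g H₂O ÷ 18.015 g/mol = 0.31663 mol
mass O = 2.311 − (1.6299 + 0.31916) = 0.36196 g → mol O = 0.36196 ÷ 15.999 = 0.022624 mol
Divide by the smallest (0.022624 mol): C 5.998, H 13.995, O 1.000
Empirical formula: C6H14O
Empirical-formula mass = 102.18 g/mol; 102 ÷ 102.18 ≈ 1, so the molecular formula is C6H14O.

C6H14O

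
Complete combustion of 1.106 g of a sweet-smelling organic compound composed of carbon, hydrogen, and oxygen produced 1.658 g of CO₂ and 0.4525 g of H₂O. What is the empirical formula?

C3H4O3

mol C = 1.658 g CO₂ ÷ 44.009 g/mol = 0.037674 mol
mol H = 2 × 0.4525 g H₂O ÷ 18.015 g/mol = 0.050236 mol
mass O = 1.106 − (0.45250 + 0.050638) = 0.60286 g → mol O = 0.60286 ÷ 15.999 = 0.037681 mol
Divide by the smallest (0.037674 mol): C 1.000, H 1.333, O 1.000
Multiplying each by 3 gives whole numbers: C 3.00, H 4.00, O 3.00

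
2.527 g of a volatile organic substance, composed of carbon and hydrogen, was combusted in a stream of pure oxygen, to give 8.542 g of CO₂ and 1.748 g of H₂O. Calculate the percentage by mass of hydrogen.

7.74%

mol C = 8.542 g CO₂ ÷ 44.009 g/mol = 0.19410 mol
mol H = 2 × 1.748 g H₂O ÷ 18.015 g/mol = 0.19406 mol
mass % H = 0.19561 g ÷ 2.527 g × 100%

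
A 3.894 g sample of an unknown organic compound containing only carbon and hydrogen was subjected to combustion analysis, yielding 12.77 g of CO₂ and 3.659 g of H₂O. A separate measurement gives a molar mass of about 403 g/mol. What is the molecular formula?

mol C = 12.77 g CO₂ ÷ 44.009 g/mol = 0.29017 mol
mol H = 2 × 3.659 g H₂O ÷ 18.015 g/mol = 0.40622 mol
Divide by the smallest (0.29017 mol): C 1.000, H 1.400
Multiplying each by 5 gives whole numbers: C 5.00, H 7.00
Empirical formula: C5H7
Empirical-formula mass = 67.11 g/mol; 403 ÷ 67.11 ≈ 6, so the molecular formula is C30H42.

C30H42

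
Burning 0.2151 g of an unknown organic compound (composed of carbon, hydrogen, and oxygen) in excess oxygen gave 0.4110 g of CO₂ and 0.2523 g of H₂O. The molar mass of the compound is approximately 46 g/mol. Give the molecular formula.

mol C = 0.4110 g CO₂ ÷ 44.009 g/mol = 0.0093390 mol
mol H = 2 × 0.2523 g H₂O ÷ 18.015 g/mol = 0.028010 mol
mass O = 0.2151 − (0.11217 + 0.028234) = 0.074695 g → mol O = 0.074695 ÷ 15.999 = 0.0046687 mol
Divide by the smallest (0.0046687 mol): C 2.000, H 5.999, O 1.000
Empirical formula: C2H6O
Empirical-formula mass = 46.07 g/mol; 46 ÷ 46.07 ≈ 1, so the molecular formula is C2H6O.

C2H6O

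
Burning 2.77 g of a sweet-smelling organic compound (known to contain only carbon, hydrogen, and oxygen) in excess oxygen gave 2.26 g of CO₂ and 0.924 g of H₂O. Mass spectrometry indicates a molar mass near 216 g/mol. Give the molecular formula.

mol C = 2.26 g CO₂ ÷ 44.009 g/mol = 0.05135 mol
mol H = 2 × 0.924 g H₂O ÷ 18.015 g/mol = 0.1026 mol
mass O = 2.77 − (0.6168 + 0.1034) = 2.050 g → mol O = 2.050 ÷ 15.999 = 0.1281 mol
Divide by the smallest (0.05135 mol): C 1.000, H 1.998, O 2.495
Multiplying each by 2 gives whole numbers: C 2.00, H 4.00, O 4.99
Empirical formula: C2H4O5
Empirical-formula mass = 108.05 g/mol; 216 ÷ 108.05 ≈ 2, so the molecular formula is C4H8O10.

C4H8O10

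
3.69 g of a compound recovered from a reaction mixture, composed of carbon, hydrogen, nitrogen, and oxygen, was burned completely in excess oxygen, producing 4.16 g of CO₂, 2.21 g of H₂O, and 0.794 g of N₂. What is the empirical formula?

C5H13N3O5

mol C = 4.16 g CO₂ ÷ 44.009 g/mol = 0.09453 mol
mol H = 2 × 2.21 g H₂O ÷ 18.015 g/mol = 0.2454 mol
mol N = 2 × 0.794 g N₂ ÷ 28.014 g/mol = 0.05669 mol
mass O = 3.69 − (1.135 + 0.2473 + 0.7940) = 1.513 g → mol O = 1.513 ÷ 15.999 = 0.09459 mol
Divide by the smallest (0.05669 mol): C 1.668, H 4.328, N 1.000, O 1.669
Multiplying each by 3 gives whole numbers: C 5.00, H 12.98, N 3.00, O 5.01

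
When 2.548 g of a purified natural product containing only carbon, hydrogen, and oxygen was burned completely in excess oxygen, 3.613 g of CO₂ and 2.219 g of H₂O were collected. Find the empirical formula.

mol C = 3.613 g CO₂ ÷ 44.009 g/mol = 0.082097 mol
mol H = 2 × 2.219 g H₂O ÷ 18.015 g/mol = 0.24635 mol
mass O = 2.548 − (0.98607 + 0.24832) = 1.3136 g → mol O = 1.3136 ÷ 15.999 = 0.082106 mol
Divide by the smallest (0.082097 mol): C 1.000, H 3.001, O 1.000

CH3O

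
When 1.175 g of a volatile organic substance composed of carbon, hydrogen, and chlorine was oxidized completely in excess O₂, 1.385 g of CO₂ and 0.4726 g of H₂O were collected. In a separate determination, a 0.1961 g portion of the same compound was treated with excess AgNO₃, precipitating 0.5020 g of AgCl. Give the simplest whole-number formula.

mol C = 1.385 g CO₂ ÷ 44.009 g/mol = 0.031471 mol
mol H = 2 × 0.4726 g H₂O ÷ 18.015 g/mol = 0.052467 mol
From the AgCl data: mol Cl per gram of compound = (0.5020 ÷ 143.318) ÷ 0.1961 = 0.017862 mol/g, so in the 1.175 g combustion sample mol Cl = 0.020988 mol
Divide by the smallest (0.020988 mol): C 1.499, H 2.500, Cl 1.000
Multiplying each by 2 gives whole numbers: C 3.00, H 5.00, Cl 2.00

C3H5Cl2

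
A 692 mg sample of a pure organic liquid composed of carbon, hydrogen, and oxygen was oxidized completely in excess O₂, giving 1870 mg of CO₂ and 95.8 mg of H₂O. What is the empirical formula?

mol C = 1.87 g CO₂ ÷ 44.009 g/mol = 0.04249 mol
mol H = 2 × 0.0958 g H₂O ÷ 18.015 g/mol = 0.01064 mol
mass O = 0.692 − (0.5104 + 0.01072) = 0.1709 g → mol O = 0.1709 ÷ 15.999 = 0.01068 mol
Divide by the smallest (0.01064 mol): C 3.995, H 1.000, O 1.004

C4HO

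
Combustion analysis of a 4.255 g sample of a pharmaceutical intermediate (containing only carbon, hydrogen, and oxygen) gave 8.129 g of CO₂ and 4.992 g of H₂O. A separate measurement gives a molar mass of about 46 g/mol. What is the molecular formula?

C2H6O

mol C = 8.129 g CO₂ ÷ 44.009 g/mol = 0.18471 mol
mol H = 2 × 4.992 g H₂O ÷ 18.015 g/mol = 0.55420 mol
mass O = 4.255 − (2.2186 + 0.55864) = 1.4778 g → mol O = 1.4778 ÷ 15.999 = 0.092367 mol
Divide by the smallest (0.092367 mol): C 2.000, H 6.000, O 1.000
Empirical formula: C2H6O
Empirical-formula mass = 46.07 g/mol; 46 ÷ 46.07 ≈ 1, so the molecular formula is C2H6O.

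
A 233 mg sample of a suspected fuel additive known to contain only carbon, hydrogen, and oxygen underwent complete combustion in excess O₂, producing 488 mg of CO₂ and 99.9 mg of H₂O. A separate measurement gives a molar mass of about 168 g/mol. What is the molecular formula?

mol C = 0.488 g CO₂ ÷ 44.009 g/mol = 0.01109 mol
mol H = 2 × 0.0999 g H₂O ÷ 18.015 g/mol = 0.01109 mol
mass O = 0.233 − (0.1332 + 0.01118) = 0.08863 g → mol O = 0.08863 ÷ 15.999 = 0.005540 mol
Divide by the smallest (0.005540 mol): C 2.002, H 2.002, O 1.000
Empirical formula: C2H2O
Empirical-formula mass = 42.04 g/mol; 168 ÷ 42.04 ≈ 4, so the molecular formula is C8H8O4.

C8H8O4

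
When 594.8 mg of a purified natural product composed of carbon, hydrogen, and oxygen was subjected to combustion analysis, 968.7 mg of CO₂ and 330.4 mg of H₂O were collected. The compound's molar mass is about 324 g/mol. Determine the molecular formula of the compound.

C12H20O10

mol C = 0.9687 g CO₂ ÷ 44.009 g/mol = 0.022011 mol
mol H = 2 × 0.3304 g H₂O ÷ 18.015 g/mol = 0.036681 mol
mass O = 0.5948 − (0.26438 + 0.036974) = 0.29345 g → mol O = 0.29345 ÷ 15.999 = 0.018342 mol
Divide by the smallest (0.018342 mol): C 1.200, H 2.000, O 1.000
Multiplying each by 5 gives whole numbers: C 6.00, H 10.00, O 5.00
Empirical formula: C6H10O5
Empirical-formula mass = 162.14 g/mol; 324 ÷ 162.14 ≈ 2, so the molecular formula is C12H20O10.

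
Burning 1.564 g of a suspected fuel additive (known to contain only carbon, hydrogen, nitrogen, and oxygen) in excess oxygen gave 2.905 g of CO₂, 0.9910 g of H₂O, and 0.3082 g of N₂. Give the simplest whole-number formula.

mol C = 2.905 g CO₂ ÷ 44.009 g/mol = 0.066009 mol
mol H = 2 × 0.9910 g H₂O ÷ 18.015 g/mol = 0.11002 mol
mol N = 2 × 0.3082 g N₂ ÷ 28.014 g/mol = 0.022003 mol
mass O = 1.564 − (0.79284 + 0.11090 + 0.30820) = 0.35206 g → mol O = 0.35206 ÷ 15.999 = 0.022005 mol
Divide by the smallest (0.022003 mol): C 3.000, H 5.000, N 1.000, O 1.000

C3H5NO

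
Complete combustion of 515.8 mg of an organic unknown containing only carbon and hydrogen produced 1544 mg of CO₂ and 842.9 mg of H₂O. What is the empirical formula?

mol C = 1.544 g CO₂ ÷ 44.009 g/mol = 0.035084 mol
mol H = 2 × 0.8429 g H₂O ÷ 18.015 g/mol = 0.093578 mol
Divide by the smallest (0.035084 mol): C 1.000, H 2.667
Multiplying each by 3 gives whole numbers: C 3.00, H 8.00

C3H8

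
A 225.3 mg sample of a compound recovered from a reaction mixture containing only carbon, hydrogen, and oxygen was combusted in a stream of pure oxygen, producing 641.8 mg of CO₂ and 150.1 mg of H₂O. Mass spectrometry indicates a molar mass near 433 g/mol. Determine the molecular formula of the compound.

mol C = 0.6418 g CO₂ ÷ 44.009 g/mol = 0.014583 mol
mol H = 2 × 0.1501 g H₂O ÷ 18.015 g/mol = 0.016664 mol
mass O = 0.2253 − (0.17516 + 0.016797) = 0.033342 g → mol O = 0.033342 ÷ 15.999 = 0.0020840 mol
Divide by the smallest (0.0020840 mol): C 6.998, H 7.996, O 1.000
Empirical formula: C7H8O
Empirical-formula mass = 108.14 g/mol; 433 ÷ 108.14 ≈ 4, so the molecular formula is C28H32O4.

C28H32O4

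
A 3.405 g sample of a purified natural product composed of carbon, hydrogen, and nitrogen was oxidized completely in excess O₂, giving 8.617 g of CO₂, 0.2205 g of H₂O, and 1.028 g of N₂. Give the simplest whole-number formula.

mol C = 8.617 g CO₂ ÷ 44.009 g/mol = 0.19580 mol
mol H = 2 × 0.2205 g H₂O ÷ 18.015 g/mol = 0.024480 mol
mol N = 2 × 1.028 g N₂ ÷ 28.014 g/mol = 0.073392 mol
Divide by the smallest (0.024480 mol): C 7.999, H 1.000, N 2.998

C8HN3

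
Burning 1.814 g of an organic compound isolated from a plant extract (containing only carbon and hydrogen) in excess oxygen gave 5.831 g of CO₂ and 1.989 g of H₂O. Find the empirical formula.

C3H5

mol C = 5.831 g CO₂ ÷ 44.009 g/mol = 0.13250 mol
mol H = 2 × 1.989 g H₂O ÷ 18.015 g/mol = 0.22082 mol
Divide by the smallest (0.13250 mol): C 1.000, H 1.667
Multiplying each by 3 gives whole numbers: C 3.00, H 5.00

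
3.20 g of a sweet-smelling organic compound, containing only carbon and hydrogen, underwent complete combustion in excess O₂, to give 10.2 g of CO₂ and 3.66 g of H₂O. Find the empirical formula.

mol C = 10.2 g CO₂ ÷ 44.009 g/mol = 0.2318 mol
mol H = 2 × 3.66 g H₂O ÷ 18.015 g/mol = 0.4063 mol
Divide by the smallest (0.2318 mol): C 1.000, H 1.753
Multiplying each by 4 gives whole numbers: C 4.00, H 7.01

C4H7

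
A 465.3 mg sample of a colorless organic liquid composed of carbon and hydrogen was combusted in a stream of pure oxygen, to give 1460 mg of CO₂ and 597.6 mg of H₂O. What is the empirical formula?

CH2

mol C = 1.460 g CO₂ ÷ 44.009 g/mol = 0.033175 mol
mol H = 2 × 0.5976 g H₂O ÷ 18.015 g/mol = 0.066345 mol
Divide by the smallest (0.033175 mol): C 1.000, H 2.000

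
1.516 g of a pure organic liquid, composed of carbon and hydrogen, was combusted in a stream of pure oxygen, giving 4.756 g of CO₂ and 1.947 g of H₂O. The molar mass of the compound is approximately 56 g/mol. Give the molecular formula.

mol C = 4.756 g CO₂ ÷ 44.009 g/mol = 0.10807 mol
mol H = 2 × 1.947 g H₂O ÷ 18.015 g/mol = 0.21615 mol
Divide by the smallest (0.10807 mol): C 1.000, H 2.000
Empirical formula: CH2
Empirical-formula mass = 14.03 g/mol; 56 ÷ 14.03 ≈ 4, so the molecular formula is C4H8.

C4H8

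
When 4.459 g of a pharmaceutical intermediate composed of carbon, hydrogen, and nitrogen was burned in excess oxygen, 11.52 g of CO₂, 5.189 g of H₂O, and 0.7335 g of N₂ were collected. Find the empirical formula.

mol C = 11.52 g CO₂ ÷ 44.009 g/mol = 0.26176 mol
mol H = 2 × 5.189 g H₂O ÷ 18.015 g/mol = 0.57608 mol
mol N = 2 × 0.7335 g N₂ ÷ 28.014 g/mol = 0.052367 mol
Divide by the smallest (0.052367 mol): C 4.999, H 11.001, N 1.000

C5H11N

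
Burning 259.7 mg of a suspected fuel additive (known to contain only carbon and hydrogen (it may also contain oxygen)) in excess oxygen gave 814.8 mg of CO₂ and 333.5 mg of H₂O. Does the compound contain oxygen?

mol C = 0.8148 g CO₂ ÷ 44.009 g/mol = 0.018514 mol
mol H = 2 × 0.3335 g H₂O ÷ 18.015 g/mol = 0.037025 mol
C and H together account for 0.25970 g — essentially the entire 0.2597 g sample — so the compound contains no oxygen.

no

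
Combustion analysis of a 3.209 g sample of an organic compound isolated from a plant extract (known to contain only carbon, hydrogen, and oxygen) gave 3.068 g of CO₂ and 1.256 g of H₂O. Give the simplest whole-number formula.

CH2O2

mol C = 3.068 g CO₂ ÷ 44.009 g/mol = 0.069713 mol
mol H = 2 × 1.256 g H₂O ÷ 18.015 g/mol = 0.13944 mol
mass O = 3.209 − (0.83732 + 0.14055) = 2.2311 g → mol O = 2.2311 ÷ 15.999 = 0.13945 mol
Divide by the smallest (0.069713 mol): C 1.000, H 2.000, O 2.000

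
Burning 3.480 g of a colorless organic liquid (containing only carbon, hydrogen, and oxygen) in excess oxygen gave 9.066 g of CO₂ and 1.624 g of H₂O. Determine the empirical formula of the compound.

C8H7O2

mol C = 9.066 g CO₂ ÷ 44.009 g/mol = 0.20600 mol
mol H = 2 × 1.624 g H₂O ÷ 18.015 g/mol = 0.18029 mol
mass O = 3.480 − (2.4743 + 0.18174) = 0.82396 g → mol O = 0.82396 ÷ 15.999 = 0.051501 mol
Divide by the smallest (0.051501 mol): C 4.000, H 3.501, O 1.000
Multiplying each by 2 gives whole numbers: C 8.00, H 7.00, O 2.00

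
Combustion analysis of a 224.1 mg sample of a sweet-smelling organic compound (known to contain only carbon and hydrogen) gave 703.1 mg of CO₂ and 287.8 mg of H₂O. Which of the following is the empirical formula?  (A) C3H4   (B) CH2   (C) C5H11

(B) CH2

mol C = 0.7031 g CO₂ ÷ 44.009 g/mol = 0.015976 mol
mol H = 2 × 0.2878 g H₂O ÷ 18.015 g/mol = 0.031951 mol
Divide by the smallest (0.015976 mol): C 1.000, H 2.000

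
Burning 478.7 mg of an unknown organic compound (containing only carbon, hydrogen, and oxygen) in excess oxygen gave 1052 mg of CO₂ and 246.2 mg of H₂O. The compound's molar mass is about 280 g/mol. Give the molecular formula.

mol C = 1.052 g CO₂ ÷ 44.009 g/mol = 0.023904 mol
mol H = 2 × 0.2462 g H₂O ÷ 18.015 g/mol = 0.027333 mol
mass O = 0.4787 − (0.28711 + 0.027551) = 0.16404 g → mol O = 0.16404 ÷ 15.999 = 0.010253 mol
Divide by the smallest (0.010253 mol): C 2.331, H 2.666, O 1.000
Multiplying each by 3 gives whole numbers: C 6.99, H 8.00, O 3.00
Empirical formula: C7H8O3
Empirical-formula mass = 140.14 g/mol; 280 ÷ 140.14 ≈ 2, so the molecular formula is C14H16O6.

C14H16O6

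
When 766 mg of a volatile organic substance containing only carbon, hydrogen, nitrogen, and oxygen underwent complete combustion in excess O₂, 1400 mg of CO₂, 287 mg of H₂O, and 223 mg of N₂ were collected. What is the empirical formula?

C4H4N2O

mol C = 1.40 g CO₂ ÷ 44.009 g/mol = 0.03181 mol
mol H = 2 × 0.287 g H₂O ÷ 18.015 g/mol = 0.03186 mol
mol N = 2 × 0.223 g N₂ ÷ 28.014 g/mol = 0.01592 mol
mass O = 0.766 − (0.3821 + 0.03212 + 0.2230) = 0.1288 g → mol O = 0.1288 ÷ 15.999 = 0.008050 mol
Divide by the smallest (0.008050 mol): C 3.952, H 3.958, N 1.978, O 1.000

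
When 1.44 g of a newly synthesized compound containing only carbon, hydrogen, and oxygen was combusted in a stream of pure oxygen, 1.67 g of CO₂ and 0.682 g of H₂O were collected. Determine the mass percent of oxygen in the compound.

63.0%

mol C = 1.67 g CO₂ ÷ 44.009 g/mol = 0.03795 mol
mol H = 2 × 0.682 g H₂O ÷ 18.015 g/mol = 0.07571 mol
mass O = 1.44 − (0.4558 + 0.07632) = 0.9079 g → mol O = 0.9079 ÷ 15.999 = 0.05675 mol
mass % O = 0.9079 g ÷ 1.44 g × 100%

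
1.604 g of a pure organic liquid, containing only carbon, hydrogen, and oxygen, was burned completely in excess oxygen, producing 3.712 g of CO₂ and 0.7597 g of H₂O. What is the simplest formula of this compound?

C8H8O3

mol C = 3.712 g CO₂ ÷ 44.009 g/mol = 0.084346 mol
mol H = 2 × 0.7597 g H₂O ÷ 18.015 g/mol = 0.084341 mol
mass O = 1.604 − (1.0131 + 0.085016) = 0.50590 g → mol O = 0.50590 ÷ 15.999 = 0.031621 mol
Divide by the smallest (0.031621 mol): C 2.667, H 2.667, O 1.000
Multiplying each by 3 gives whole numbers: C 8.00, H 8.00, O 3.00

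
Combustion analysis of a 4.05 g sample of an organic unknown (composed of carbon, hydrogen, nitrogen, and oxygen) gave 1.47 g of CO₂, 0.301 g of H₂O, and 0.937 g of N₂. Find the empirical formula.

mol C = 1.47 g CO₂ ÷ 44.009 g/mol = 0.03340 mol
mol H = 2 × 0.301 g H₂O ÷ 18.015 g/mol = 0.03342 mol
mol N = 2 × 0.937 g N₂ ÷ 28.014 g/mol = 0.06690 mol
mass O = 4.05 − (0.4012 + 0.03368 + 0.9370) = 2.678 g → mol O = 2.678 ÷ 15.999 = 0.1674 mol
Divide by the smallest (0.03340 mol): C 1.000, H 1.000, N 2.003, O 5.011

CHN2O5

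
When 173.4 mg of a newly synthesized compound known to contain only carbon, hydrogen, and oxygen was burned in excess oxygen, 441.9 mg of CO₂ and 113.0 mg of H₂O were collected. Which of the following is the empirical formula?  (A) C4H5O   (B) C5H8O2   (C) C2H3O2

mol C = 0.4419 g CO₂ ÷ 44.009 g/mol = 0.010041 mol
mol H = 2 × 0.1130 g H₂O ÷ 18.015 g/mol = 0.012545 mol
mass O = 0.1734 − (0.12060 + 0.012645) = 0.040151 g → mol O = 0.040151 ÷ 15.999 = 0.0025096 mol
Divide by the smallest (0.0025096 mol): C 4.001, H 4.999, O 1.000

(A) C4H5O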